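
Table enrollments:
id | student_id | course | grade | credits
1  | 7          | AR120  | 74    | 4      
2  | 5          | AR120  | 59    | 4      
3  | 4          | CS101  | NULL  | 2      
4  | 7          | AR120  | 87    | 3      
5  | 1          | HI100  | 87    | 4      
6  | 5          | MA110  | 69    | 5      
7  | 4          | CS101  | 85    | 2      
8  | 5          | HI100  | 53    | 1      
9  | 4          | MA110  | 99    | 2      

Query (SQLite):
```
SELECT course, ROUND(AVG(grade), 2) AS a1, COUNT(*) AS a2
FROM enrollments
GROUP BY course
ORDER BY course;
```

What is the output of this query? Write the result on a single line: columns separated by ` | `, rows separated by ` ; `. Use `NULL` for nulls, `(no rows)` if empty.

AR120 | 73.33 | 3 ; CS101 | 85 | 2 ; HI100 | 70 | 2 ; MA110 | 84 | 2

Group enrollments by course.
Per group compute: ROUND(AVG(grade), 2), COUNT(*).
  AR120: ids {1, 2, 4} → ROUND(AVG(grade), 2)=73.33, COUNT(*)=3
  CS101: ids {3, 7} → ROUND(AVG(grade), 2)=85, COUNT(*)=2
  HI100: ids {5, 8} → ROUND(AVG(grade), 2)=70, COUNT(*)=2
  MA110: ids {6, 9} → ROUND(AVG(grade), 2)=84, COUNT(*)=2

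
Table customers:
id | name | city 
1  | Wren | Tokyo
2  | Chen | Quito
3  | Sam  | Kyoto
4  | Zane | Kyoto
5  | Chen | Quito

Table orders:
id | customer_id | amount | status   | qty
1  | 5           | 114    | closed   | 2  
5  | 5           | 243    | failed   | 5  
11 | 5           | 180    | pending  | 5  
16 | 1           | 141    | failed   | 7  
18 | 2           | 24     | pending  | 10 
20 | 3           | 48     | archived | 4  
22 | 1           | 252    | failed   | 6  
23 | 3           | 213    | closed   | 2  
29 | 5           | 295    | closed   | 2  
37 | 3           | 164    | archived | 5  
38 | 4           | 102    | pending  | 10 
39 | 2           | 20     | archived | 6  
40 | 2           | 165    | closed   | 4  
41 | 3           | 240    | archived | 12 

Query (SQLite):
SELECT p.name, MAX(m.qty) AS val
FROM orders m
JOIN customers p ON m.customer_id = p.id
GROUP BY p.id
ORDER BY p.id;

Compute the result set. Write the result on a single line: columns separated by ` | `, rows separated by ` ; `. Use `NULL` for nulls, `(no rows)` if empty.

Wren | 7 ; Chen | 10 ; Sam | 12 ; Zane | 10 ; Chen | 5

Join each orders row to its customers via customer_id.
Group joined rows by customers.id; compute MAX(m.qty) per group.
  1: ids {16, 22} → MAX(m.qty)=7
  2: ids {18, 39, 40} → MAX(m.qty)=10
  3: ids {20, 23, 37, 41} → MAX(m.qty)=12
  4: ids {38} → MAX(m.qty)=10
  5: ids {1, 5, 11, 29} → MAX(m.qty)=5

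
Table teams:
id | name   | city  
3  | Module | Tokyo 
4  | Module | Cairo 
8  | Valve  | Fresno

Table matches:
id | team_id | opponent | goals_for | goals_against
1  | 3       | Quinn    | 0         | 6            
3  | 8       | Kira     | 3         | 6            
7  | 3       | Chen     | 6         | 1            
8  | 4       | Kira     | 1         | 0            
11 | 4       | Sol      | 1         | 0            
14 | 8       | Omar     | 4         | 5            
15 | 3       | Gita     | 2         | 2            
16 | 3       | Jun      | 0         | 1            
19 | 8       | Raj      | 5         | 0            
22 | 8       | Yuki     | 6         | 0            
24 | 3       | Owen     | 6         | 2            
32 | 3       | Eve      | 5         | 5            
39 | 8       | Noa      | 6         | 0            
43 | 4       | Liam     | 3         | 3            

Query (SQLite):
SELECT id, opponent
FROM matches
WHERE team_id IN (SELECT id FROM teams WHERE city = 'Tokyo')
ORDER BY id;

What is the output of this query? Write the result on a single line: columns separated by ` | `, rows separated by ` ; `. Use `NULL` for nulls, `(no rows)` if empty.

1 | Quinn ; 7 | Chen ; 15 | Gita ; 16 | Jun ; 24 | Owen ; 32 | Eve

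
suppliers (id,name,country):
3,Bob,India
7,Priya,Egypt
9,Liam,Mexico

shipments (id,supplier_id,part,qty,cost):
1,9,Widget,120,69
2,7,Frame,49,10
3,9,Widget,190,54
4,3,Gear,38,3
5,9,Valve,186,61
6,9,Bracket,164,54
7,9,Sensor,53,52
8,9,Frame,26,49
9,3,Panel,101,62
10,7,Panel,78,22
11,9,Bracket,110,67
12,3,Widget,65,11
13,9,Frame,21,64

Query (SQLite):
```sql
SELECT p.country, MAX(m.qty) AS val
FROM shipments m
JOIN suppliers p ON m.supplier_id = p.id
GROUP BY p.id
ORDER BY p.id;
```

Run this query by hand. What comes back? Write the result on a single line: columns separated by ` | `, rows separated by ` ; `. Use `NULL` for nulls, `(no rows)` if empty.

India | 101 ; Egypt | 78 ; Mexico | 190

Join each shipments row to its suppliers via supplier_id.
Group joined rows by suppliers.id; compute MAX(m.qty) per group.
  3: ids {4, 9, 12} → MAX(m.qty)=101
  7: ids {2, 10} → MAX(m.qty)=78
  9: ids {1, 3, 5, 6, 7, 8, 11, 13} → MAX(m.qty)=190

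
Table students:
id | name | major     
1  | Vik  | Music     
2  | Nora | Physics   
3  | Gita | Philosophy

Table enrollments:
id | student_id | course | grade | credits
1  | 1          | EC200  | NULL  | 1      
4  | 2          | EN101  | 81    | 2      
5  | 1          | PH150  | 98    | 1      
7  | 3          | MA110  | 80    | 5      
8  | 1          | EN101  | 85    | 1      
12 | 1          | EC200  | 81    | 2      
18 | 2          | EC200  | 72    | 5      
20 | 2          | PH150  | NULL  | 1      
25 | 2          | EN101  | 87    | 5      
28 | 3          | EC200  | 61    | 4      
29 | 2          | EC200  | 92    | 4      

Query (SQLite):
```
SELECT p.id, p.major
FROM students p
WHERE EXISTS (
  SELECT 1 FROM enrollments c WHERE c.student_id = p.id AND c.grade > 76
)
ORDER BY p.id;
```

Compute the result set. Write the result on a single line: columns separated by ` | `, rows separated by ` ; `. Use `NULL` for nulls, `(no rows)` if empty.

1 | Music ; 2 | Physics ; 3 | Philosophy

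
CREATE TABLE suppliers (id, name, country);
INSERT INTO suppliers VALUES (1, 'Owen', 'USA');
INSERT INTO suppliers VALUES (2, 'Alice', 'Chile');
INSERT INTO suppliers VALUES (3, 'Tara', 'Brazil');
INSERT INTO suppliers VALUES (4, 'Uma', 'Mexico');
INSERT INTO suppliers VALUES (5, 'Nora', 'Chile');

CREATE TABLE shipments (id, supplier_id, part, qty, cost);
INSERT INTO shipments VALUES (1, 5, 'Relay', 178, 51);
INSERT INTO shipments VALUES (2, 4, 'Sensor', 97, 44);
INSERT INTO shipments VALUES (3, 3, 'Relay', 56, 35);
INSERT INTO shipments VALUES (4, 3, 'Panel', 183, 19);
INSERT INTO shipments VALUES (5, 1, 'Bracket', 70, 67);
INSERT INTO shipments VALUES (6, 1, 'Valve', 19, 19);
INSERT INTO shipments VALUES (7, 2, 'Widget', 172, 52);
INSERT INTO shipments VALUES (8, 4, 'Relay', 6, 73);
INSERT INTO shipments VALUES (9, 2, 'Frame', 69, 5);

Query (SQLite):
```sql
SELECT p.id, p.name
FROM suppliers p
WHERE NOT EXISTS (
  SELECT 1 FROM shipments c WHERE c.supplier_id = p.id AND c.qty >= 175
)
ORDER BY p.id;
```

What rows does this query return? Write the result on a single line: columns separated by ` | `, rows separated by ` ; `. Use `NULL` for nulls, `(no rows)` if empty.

1 | Owen ; 2 | Alice ; 4 | Uma

For each suppliers row, check whether any shipments with matching supplier_id has qty >= 175.
Keep rows where that is false.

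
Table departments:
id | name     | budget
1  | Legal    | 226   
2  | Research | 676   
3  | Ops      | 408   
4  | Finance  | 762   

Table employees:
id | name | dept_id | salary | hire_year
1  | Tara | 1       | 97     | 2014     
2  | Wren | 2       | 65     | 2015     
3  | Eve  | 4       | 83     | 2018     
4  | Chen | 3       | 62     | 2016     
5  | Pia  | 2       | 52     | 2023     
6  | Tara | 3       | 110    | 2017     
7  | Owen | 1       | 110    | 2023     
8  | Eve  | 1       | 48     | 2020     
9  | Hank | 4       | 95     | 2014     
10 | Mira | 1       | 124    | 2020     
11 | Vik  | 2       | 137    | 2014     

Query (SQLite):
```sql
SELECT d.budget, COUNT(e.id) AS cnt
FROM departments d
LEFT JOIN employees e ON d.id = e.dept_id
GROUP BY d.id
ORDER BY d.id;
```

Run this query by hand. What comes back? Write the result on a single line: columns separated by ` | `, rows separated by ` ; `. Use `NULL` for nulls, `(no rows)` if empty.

226 | 4 ; 676 | 3 ; 408 | 2 ; 762 | 2

LEFT JOIN keeps every departments row; unmatched ones get NULL for employees columns.
Group by departments.id and compute COUNT(e.id). COUNT(col) of an all-NULL group is 0.
  1: ids {1, 7, 8, 10} → COUNT(e.id)=4
  2: ids {2, 5, 11} → COUNT(e.id)=3
  3: ids {4, 6} → COUNT(e.id)=2
  4: ids {3, 9} → COUNT(e.id)=2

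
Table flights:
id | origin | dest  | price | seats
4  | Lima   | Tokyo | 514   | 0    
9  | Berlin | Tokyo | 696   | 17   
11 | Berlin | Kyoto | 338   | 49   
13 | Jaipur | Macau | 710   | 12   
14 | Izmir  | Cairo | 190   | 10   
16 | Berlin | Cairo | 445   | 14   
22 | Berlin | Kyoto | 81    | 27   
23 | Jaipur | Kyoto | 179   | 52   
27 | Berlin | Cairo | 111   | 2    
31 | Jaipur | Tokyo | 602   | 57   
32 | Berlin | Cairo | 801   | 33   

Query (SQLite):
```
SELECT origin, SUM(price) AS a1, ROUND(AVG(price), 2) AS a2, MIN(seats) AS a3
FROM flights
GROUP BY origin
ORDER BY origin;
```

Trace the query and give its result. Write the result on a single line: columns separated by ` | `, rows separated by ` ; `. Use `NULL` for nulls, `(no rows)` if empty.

Group flights by origin.
Per group compute: SUM(price), ROUND(AVG(price), 2), MIN(seats).
  Berlin: ids {9, 11, 16, 22, 27, 32} → SUM(price)=2472, ROUND(AVG(price), 2)=412, MIN(seats)=2
  Izmir: ids {14} → SUM(price)=190, ROUND(AVG(price), 2)=190, MIN(seats)=10
  Jaipur: ids {13, 23, 31} → SUM(price)=1491, ROUND(AVG(price), 2)=497, MIN(seats)=12
  Lima: ids {4} → SUM(price)=514, ROUND(AVG(price), 2)=514, MIN(seats)=0

Berlin | 2472 | 412 | 2 ; Izmir | 190 | 190 | 10 ; Jaipur | 1491 | 497 | 12 ; Lima | 514 | 514 | 0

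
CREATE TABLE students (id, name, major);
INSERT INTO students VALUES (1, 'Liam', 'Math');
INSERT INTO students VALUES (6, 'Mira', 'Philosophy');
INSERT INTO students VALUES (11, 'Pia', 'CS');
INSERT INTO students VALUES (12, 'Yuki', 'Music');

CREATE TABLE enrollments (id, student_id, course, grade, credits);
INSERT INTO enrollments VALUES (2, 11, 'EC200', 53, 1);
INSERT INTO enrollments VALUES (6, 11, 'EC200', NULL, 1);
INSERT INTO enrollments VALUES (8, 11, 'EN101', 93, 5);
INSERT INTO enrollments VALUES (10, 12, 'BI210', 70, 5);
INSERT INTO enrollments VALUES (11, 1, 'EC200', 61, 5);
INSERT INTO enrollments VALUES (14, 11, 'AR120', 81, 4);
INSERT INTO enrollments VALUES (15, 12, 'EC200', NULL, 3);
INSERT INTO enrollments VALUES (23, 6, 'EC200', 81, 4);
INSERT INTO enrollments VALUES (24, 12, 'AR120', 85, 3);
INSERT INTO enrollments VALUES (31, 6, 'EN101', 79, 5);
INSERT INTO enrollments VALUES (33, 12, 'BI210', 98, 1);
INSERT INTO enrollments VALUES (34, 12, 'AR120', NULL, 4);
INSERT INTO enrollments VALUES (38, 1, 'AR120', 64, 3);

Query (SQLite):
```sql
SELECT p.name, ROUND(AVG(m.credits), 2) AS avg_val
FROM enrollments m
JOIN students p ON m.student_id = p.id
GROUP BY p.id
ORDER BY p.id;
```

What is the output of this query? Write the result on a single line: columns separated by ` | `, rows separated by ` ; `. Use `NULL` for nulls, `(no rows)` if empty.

Join each enrollments row to its students via student_id.
Group joined rows by students.id; compute ROUND(AVG(m.credits), 2) per group.
  1: ids {11, 38} → ROUND(AVG(m.credits), 2)=4
  6: ids {23, 31} → ROUND(AVG(m.credits), 2)=4.5
  11: ids {2, 6, 8, 14} → ROUND(AVG(m.credits), 2)=2.75
  12: ids {10, 15, 24, 33, 34} → ROUND(AVG(m.credits), 2)=3.2

Liam | 4 ; Mira | 4.5 ; Pia | 2.75 ; Yuki | 3.2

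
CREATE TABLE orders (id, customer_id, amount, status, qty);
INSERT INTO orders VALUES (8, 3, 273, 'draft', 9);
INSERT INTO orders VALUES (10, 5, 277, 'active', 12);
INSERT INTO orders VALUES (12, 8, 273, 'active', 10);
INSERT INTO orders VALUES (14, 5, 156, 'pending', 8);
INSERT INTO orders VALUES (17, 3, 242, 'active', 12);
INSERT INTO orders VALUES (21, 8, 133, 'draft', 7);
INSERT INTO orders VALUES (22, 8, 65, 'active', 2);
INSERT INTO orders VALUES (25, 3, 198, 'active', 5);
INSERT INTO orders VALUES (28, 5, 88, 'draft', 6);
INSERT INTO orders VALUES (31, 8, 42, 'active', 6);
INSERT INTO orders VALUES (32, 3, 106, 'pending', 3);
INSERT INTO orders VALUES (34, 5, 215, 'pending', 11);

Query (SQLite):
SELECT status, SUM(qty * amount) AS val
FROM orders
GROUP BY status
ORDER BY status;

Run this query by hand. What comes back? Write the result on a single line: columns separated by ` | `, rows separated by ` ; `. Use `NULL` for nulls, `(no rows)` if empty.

active | 10330 ; draft | 3916 ; pending | 3931

For each row compute qty * amount.
Group by status; take SUM of the expression per group.
  active: ids {10, 12, 17, 22, 25, 31} → SUM(qty * amount)=10330
  draft: ids {8, 21, 28} → SUM(qty * amount)=3916
  pending: ids {14, 32, 34} → SUM(qty * amount)=3931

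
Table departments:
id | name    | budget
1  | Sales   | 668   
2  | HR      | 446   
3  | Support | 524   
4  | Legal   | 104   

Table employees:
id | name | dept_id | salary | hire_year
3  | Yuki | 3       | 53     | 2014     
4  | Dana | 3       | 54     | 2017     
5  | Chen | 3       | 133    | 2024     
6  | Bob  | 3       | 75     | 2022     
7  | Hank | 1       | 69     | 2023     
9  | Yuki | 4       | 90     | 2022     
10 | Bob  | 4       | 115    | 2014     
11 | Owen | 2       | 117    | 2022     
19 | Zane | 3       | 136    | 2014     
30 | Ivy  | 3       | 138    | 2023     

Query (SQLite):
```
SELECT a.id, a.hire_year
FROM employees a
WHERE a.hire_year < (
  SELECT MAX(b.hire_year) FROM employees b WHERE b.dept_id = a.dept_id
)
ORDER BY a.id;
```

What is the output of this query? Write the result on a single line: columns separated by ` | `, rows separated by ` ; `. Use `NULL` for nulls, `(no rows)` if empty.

3 | 2014 ; 4 | 2017 ; 6 | 2022 ; 10 | 2014 ; 19 | 2014 ; 30 | 2023

For each employees row a, compute MAX(hire_year) over rows sharing a.dept_id.
Keep row a if a.hire_year < that per-group MAX.
  dept_id=1: MAX(hire_year) = 2023
  dept_id=2: MAX(hire_year) = 2022
  dept_id=3: MAX(hire_year) = 2024
  dept_id=4: MAX(hire_year) = 2022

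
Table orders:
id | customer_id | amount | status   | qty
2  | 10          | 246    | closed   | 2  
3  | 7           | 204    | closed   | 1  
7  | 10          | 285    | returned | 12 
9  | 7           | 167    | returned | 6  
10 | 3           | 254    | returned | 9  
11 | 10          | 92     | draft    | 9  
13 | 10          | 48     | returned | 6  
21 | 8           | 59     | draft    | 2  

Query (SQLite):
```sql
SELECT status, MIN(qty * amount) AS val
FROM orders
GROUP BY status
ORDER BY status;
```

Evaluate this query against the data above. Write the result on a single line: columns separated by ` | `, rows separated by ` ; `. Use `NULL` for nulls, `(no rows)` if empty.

closed | 204 ; draft | 118 ; returned | 288

For each row compute qty * amount.
Group by status; take MIN of the expression per group.
  closed: ids {2, 3} → MIN(qty * amount)=204
  draft: ids {11, 21} → MIN(qty * amount)=118
  returned: ids {7, 9, 10, 13} → MIN(qty * amount)=288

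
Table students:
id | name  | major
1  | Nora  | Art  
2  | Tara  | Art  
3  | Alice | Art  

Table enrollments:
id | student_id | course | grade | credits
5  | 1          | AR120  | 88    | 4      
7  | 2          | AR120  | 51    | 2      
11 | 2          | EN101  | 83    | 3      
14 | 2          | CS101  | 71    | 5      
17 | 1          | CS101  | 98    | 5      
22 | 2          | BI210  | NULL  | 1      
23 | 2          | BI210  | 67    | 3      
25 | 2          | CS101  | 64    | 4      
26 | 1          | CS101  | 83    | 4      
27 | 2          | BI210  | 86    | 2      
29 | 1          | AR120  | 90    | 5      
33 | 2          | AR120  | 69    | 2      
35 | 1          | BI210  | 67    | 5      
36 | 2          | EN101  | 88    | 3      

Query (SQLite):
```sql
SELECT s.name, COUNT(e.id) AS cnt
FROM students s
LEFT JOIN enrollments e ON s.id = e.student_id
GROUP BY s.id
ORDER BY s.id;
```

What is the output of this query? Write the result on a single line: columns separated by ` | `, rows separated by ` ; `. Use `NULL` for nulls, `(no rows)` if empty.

Nora | 5 ; Tara | 9 ; Alice | 0

LEFT JOIN keeps every students row; unmatched ones get NULL for enrollments columns.
Group by students.id and compute COUNT(e.id). COUNT(col) of an all-NULL group is 0.
  1: ids {5, 17, 26, 29, 35} → COUNT(e.id)=5
  2: ids {7, 11, 14, 22, 23, 25, 27, 33, 36} → COUNT(e.id)=9
  3: ids {—} → COUNT(e.id)=0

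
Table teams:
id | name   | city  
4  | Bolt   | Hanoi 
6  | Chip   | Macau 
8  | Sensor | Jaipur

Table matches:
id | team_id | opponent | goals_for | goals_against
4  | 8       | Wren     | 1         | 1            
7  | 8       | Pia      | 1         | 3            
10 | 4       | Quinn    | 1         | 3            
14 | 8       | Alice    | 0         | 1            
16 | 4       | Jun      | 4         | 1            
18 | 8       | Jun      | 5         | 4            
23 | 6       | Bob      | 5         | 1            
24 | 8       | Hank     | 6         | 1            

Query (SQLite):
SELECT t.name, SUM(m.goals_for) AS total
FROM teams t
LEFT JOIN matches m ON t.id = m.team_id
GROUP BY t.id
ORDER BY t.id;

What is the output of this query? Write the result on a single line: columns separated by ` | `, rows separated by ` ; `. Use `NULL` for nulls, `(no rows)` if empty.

Bolt | 5 ; Chip | 5 ; Sensor | 13

LEFT JOIN keeps every teams row; unmatched ones get NULL for matches columns.
Group by teams.id and compute SUM(m.goals_for). SUM over an all-NULL group is NULL.
  4: ids {10, 16} → SUM(m.goals_for)=5
  6: ids {23} → SUM(m.goals_for)=5
  8: ids {4, 7, 14, 18, 24} → SUM(m.goals_for)=13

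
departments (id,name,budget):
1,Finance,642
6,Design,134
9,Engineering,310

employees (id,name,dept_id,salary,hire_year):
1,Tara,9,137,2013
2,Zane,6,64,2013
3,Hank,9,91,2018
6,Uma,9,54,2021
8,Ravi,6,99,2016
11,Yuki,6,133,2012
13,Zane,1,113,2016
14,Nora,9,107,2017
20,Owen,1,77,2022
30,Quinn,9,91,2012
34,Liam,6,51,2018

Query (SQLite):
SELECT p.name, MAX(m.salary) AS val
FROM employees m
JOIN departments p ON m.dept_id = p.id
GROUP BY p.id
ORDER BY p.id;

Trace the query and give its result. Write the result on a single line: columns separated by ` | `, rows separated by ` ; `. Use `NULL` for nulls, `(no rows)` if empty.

Finance | 113 ; Design | 133 ; Engineering | 137

Join each employees row to its departments via dept_id.
Group joined rows by departments.id; compute MAX(m.salary) per group.
  1: ids {13, 20} → MAX(m.salary)=113
  6: ids {2, 8, 11, 34} → MAX(m.salary)=133
  9: ids {1, 3, 6, 14, 30} → MAX(m.salary)=137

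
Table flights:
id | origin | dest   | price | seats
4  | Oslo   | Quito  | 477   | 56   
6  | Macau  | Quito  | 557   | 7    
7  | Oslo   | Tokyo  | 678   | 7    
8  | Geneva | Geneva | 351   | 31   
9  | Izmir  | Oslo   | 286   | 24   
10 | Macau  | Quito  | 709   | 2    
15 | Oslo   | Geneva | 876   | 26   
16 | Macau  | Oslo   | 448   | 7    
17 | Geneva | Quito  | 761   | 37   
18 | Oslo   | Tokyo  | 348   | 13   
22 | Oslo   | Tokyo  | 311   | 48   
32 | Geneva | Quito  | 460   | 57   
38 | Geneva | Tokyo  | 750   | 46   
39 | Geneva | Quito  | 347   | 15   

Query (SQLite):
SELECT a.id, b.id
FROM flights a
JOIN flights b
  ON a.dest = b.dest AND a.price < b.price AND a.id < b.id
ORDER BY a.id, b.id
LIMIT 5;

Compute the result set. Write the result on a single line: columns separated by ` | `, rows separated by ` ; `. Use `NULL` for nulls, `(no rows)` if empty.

Pairs (a,b) with same dest, a.price < b.price, a.id < b.id.
dest groups: Geneva:{8,15} Oslo:{9,16} Quito:{4,6,10,17,32,39} Tokyo:{7,18,22,38}
Ordered by (a.id, b.id); first 5.

4 | 6 ; 4 | 10 ; 4 | 17 ; 6 | 10 ; 6 | 17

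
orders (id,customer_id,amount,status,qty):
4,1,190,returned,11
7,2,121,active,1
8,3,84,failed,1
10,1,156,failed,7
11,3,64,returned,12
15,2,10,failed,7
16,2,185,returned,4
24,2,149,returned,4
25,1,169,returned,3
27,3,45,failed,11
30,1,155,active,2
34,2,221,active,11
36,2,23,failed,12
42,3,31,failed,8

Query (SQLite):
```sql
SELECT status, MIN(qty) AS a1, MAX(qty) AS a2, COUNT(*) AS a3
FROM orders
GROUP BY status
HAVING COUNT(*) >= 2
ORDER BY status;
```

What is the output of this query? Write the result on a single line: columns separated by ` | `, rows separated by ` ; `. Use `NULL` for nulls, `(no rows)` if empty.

active | 1 | 11 | 3 ; failed | 1 | 12 | 6 ; returned | 3 | 12 | 5

Group orders by status.
Per group compute: MIN(qty), MAX(qty), COUNT(*).
HAVING: drop groups with fewer than 2 rows.
  active: ids {7, 30, 34} → MIN(qty)=1, MAX(qty)=11, COUNT(*)=3
  failed: ids {8, 10, 15, 27, 36, 42} → MIN(qty)=1, MAX(qty)=12, COUNT(*)=6
  returned: ids {4, 11, 16, 24, 25} → MIN(qty)=3, MAX(qty)=12, COUNT(*)=5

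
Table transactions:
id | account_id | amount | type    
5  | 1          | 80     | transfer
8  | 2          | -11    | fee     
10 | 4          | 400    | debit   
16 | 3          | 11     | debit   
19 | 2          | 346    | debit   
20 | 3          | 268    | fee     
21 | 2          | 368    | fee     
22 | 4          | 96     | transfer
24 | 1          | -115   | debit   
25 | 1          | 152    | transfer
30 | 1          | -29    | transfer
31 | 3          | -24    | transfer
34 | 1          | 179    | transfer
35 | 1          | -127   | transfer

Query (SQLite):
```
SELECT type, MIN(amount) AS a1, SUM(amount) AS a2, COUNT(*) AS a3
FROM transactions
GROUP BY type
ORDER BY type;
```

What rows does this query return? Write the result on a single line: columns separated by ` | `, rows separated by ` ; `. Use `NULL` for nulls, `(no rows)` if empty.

debit | -115 | 642 | 4 ; fee | -11 | 625 | 3 ; transfer | -127 | 327 | 7

Group transactions by type.
Per group compute: MIN(amount), SUM(amount), COUNT(*).
  debit: ids {10, 16, 19, 24} → MIN(amount)=-115, SUM(amount)=642, COUNT(*)=4
  fee: ids {8, 20, 21} → MIN(amount)=-11, SUM(amount)=625, COUNT(*)=3
  transfer: ids {5, 22, 25, 30, 31, 34, 35} → MIN(amount)=-127, SUM(amount)=327, COUNT(*)=7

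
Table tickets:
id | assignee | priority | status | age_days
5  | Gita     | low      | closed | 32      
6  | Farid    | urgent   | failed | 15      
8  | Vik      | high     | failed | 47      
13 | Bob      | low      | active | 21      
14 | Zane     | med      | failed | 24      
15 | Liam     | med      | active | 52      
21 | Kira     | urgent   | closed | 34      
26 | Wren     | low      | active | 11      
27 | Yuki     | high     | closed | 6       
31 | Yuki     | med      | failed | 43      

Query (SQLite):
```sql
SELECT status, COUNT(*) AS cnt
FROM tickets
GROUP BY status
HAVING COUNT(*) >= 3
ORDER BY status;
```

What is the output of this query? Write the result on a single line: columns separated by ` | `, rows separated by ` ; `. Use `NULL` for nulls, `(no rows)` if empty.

active | 3 ; closed | 3 ; failed | 4

Partition tickets by status; compute COUNT(*) within each group.
HAVING: keep groups with count ≥ 3.
  active: ids {13, 15, 26} → COUNT(*)=3
  closed: ids {5, 21, 27} → COUNT(*)=3
  failed: ids {6, 8, 14, 31} → COUNT(*)=4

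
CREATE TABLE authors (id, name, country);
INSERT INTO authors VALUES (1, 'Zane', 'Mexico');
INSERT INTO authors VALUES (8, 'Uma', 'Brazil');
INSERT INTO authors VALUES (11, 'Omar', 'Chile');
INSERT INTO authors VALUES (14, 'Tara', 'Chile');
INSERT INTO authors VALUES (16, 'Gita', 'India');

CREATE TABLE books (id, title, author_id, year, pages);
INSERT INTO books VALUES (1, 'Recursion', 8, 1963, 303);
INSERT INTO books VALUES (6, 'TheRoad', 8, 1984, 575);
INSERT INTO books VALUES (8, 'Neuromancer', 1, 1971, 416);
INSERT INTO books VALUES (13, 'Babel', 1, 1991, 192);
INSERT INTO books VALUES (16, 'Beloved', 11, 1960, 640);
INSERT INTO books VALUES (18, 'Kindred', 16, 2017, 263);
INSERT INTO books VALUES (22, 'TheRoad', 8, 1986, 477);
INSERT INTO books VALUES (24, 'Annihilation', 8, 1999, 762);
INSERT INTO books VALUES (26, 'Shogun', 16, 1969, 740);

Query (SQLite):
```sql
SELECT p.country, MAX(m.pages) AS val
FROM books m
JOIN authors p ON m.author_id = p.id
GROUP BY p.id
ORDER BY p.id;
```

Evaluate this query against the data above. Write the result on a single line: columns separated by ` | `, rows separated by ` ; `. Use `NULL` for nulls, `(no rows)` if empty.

Mexico | 416 ; Brazil | 762 ; Chile | 640 ; India | 740

Join each books row to its authors via author_id.
Group joined rows by authors.id; compute MAX(m.pages) per group.
  1: ids {8, 13} → MAX(m.pages)=416
  8: ids {1, 6, 22, 24} → MAX(m.pages)=762
  11: ids {16} → MAX(m.pages)=640
  16: ids {18, 26} → MAX(m.pages)=740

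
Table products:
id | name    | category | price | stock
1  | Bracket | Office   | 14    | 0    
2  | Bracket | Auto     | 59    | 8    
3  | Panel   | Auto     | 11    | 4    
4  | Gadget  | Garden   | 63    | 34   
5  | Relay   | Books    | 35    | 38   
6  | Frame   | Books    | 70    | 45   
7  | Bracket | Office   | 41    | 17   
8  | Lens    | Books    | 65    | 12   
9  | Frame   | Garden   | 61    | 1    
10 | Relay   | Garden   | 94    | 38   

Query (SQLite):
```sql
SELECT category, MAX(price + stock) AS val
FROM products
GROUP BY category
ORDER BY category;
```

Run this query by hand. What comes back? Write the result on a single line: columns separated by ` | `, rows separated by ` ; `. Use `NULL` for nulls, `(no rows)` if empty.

Auto | 67 ; Books | 115 ; Garden | 132 ; Office | 58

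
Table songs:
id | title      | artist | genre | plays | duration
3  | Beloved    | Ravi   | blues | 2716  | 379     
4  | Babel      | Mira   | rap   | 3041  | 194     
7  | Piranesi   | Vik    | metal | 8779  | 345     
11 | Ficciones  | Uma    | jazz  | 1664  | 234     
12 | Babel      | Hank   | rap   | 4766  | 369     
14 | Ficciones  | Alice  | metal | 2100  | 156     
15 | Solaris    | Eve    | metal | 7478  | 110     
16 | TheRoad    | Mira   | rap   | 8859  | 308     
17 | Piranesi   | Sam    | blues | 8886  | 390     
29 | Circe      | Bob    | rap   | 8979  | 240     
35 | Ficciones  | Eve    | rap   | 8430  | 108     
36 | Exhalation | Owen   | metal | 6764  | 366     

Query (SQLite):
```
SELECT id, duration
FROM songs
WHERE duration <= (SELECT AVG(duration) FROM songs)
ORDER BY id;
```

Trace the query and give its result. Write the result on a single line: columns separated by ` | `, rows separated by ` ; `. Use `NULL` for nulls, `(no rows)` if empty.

4 | 194 ; 11 | 234 ; 14 | 156 ; 15 | 110 ; 29 | 240 ; 35 | 108

Scalar subquery: AVG(duration) over all songs rows = 266.583333 (≈; comparison uses full precision).
Keep rows where duration <= that value.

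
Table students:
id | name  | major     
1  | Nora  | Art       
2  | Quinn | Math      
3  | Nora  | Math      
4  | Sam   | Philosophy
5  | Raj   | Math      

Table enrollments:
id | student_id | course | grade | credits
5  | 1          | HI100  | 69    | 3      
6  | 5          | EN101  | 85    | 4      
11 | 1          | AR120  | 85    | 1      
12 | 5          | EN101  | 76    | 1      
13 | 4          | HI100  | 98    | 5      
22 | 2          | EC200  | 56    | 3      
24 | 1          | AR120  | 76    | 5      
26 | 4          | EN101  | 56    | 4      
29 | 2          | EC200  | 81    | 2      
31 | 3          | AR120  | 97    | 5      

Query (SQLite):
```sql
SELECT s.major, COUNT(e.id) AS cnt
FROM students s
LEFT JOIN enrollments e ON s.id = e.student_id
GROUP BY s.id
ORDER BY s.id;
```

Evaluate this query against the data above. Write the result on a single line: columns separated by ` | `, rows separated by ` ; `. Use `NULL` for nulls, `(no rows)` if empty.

Art | 3 ; Math | 2 ; Math | 1 ; Philosophy | 2 ; Math | 2

LEFT JOIN keeps every students row; unmatched ones get NULL for enrollments columns.
Group by students.id and compute COUNT(e.id). COUNT(col) of an all-NULL group is 0.
  1: ids {5, 11, 24} → COUNT(e.id)=3
  2: ids {22, 29} → COUNT(e.id)=2
  3: ids {31} → COUNT(e.id)=1
  4: ids {13, 26} → COUNT(e.id)=2
  5: ids {6, 12} → COUNT(e.id)=2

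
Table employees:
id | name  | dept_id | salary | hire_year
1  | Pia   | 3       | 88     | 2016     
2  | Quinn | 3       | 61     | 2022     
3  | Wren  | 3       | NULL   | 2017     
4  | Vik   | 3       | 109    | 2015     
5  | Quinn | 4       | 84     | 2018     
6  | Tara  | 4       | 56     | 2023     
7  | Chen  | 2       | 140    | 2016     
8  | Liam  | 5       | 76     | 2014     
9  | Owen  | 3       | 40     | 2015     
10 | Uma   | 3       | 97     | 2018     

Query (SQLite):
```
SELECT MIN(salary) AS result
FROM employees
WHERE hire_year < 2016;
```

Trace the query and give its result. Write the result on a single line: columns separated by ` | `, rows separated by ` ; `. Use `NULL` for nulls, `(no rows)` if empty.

Rows where hire_year < 2016 → salary values: [109, 76, 40].
MIN of non-NULL values = 40.

40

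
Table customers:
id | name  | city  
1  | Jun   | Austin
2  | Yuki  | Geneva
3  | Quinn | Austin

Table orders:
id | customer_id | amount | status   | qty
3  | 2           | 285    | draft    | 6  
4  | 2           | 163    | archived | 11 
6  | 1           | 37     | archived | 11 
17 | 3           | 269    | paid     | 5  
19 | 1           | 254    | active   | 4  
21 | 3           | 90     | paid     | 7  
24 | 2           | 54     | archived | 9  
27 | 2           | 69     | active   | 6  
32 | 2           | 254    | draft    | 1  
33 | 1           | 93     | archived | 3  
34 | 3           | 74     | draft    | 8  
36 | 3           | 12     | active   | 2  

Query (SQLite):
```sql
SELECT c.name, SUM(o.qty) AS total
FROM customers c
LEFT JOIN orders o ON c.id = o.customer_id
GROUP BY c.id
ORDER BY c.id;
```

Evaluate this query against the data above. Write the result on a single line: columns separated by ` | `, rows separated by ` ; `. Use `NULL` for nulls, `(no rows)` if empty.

LEFT JOIN keeps every customers row; unmatched ones get NULL for orders columns.
Group by customers.id and compute SUM(o.qty). SUM over an all-NULL group is NULL.
  1: ids {6, 19, 33} → SUM(o.qty)=18
  2: ids {3, 4, 24, 27, 32} → SUM(o.qty)=33
  3: ids {17, 21, 34, 36} → SUM(o.qty)=22

Jun | 18 ; Yuki | 33 ; Quinn | 22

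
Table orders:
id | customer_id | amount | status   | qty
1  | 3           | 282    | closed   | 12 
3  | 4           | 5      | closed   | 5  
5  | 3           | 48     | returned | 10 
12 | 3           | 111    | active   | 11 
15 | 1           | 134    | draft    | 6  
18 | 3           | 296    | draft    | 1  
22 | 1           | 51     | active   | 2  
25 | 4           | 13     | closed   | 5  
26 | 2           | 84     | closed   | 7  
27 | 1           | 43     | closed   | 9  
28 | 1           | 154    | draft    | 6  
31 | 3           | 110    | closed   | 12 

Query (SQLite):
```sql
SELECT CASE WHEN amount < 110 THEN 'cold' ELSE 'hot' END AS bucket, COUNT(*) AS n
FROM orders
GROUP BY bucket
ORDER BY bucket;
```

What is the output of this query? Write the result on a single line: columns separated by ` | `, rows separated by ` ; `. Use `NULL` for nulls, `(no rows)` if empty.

Bucket rows by amount < 110 → 'cold' else 'hot'; count each bucket.

cold | 6 ; hot | 6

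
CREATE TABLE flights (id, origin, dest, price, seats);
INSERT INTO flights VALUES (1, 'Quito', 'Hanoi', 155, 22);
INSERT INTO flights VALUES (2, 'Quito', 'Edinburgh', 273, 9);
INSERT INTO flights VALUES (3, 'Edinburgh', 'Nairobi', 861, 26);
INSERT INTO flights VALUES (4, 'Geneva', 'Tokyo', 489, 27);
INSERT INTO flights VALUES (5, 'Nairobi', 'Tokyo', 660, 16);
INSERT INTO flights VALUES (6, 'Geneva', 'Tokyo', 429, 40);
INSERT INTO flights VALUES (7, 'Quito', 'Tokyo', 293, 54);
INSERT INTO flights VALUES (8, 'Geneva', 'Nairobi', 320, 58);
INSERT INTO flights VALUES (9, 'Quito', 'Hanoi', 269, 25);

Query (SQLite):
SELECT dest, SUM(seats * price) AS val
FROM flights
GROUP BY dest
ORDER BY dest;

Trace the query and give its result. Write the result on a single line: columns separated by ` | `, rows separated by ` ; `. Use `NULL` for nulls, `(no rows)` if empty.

Edinburgh | 2457 ; Hanoi | 10135 ; Nairobi | 40946 ; Tokyo | 56745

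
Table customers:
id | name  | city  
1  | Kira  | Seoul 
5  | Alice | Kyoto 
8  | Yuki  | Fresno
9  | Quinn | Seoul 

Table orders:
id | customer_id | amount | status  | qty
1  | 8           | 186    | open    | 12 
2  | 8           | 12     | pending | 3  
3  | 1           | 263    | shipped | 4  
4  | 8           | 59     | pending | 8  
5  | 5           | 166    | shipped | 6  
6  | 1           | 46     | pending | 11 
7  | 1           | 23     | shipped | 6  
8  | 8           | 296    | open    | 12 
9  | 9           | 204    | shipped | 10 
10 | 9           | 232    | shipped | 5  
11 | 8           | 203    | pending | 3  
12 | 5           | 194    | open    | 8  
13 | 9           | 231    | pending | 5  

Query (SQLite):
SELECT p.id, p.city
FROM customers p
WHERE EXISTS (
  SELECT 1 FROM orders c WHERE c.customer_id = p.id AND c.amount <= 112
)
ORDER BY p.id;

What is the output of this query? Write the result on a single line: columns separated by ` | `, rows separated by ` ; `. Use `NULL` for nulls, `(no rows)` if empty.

For each customers row, check whether any orders with matching customer_id has amount <= 112.
Keep rows where that is true.

1 | Seoul ; 8 | Fresno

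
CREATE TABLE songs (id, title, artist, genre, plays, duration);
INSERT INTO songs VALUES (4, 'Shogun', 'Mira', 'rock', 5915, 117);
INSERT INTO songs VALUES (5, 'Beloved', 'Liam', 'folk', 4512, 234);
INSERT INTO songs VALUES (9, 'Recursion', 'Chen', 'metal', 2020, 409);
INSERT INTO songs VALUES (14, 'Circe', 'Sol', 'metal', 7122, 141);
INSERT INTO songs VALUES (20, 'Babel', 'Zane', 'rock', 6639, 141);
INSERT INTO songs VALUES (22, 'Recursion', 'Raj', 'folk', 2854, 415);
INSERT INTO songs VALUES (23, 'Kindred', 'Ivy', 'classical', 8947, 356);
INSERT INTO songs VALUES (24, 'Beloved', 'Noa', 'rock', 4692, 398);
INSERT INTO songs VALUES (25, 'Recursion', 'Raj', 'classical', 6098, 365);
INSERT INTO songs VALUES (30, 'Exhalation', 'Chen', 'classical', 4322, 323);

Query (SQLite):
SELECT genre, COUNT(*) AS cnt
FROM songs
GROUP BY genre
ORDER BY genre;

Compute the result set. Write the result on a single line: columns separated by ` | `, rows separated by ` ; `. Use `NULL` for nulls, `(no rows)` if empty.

Partition songs by genre; compute COUNT(*) within each group.
  classical: ids {23, 25, 30} → COUNT(*)=3
  folk: ids {5, 22} → COUNT(*)=2
  metal: ids {9, 14} → COUNT(*)=2
  rock: ids {4, 20, 24} → COUNT(*)=3

classical | 3 ; folk | 2 ; metal | 2 ; rock | 3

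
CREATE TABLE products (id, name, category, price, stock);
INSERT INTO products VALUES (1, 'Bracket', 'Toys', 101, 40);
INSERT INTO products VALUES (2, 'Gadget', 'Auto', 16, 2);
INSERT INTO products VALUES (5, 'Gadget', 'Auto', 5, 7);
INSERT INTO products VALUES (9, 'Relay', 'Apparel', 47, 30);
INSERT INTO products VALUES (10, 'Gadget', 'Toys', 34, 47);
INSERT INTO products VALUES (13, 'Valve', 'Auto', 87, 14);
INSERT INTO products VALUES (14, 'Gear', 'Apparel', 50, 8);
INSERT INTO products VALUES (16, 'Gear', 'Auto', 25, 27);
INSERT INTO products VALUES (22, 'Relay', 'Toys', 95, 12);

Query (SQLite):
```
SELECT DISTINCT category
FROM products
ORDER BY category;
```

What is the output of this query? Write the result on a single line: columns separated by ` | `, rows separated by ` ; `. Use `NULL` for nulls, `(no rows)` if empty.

Collect distinct category values from products.

Apparel ; Auto ; Toys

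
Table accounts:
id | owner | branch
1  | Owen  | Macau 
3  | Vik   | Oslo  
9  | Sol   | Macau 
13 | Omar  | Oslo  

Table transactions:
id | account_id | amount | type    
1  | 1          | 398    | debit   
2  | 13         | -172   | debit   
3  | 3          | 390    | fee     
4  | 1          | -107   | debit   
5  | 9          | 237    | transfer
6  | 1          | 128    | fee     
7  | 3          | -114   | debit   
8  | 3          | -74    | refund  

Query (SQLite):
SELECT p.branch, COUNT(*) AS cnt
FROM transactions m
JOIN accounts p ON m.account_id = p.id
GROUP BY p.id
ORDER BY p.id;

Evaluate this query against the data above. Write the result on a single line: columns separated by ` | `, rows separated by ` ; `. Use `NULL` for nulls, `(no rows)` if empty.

Join each transactions row to its accounts via account_id.
Group joined rows by accounts.id; compute COUNT(*) per group.
  1: ids {1, 4, 6} → COUNT(*)=3
  3: ids {3, 7, 8} → COUNT(*)=3
  9: ids {5} → COUNT(*)=1
  13: ids {2} → COUNT(*)=1

Macau | 3 ; Oslo | 3 ; Macau | 1 ; Oslo | 1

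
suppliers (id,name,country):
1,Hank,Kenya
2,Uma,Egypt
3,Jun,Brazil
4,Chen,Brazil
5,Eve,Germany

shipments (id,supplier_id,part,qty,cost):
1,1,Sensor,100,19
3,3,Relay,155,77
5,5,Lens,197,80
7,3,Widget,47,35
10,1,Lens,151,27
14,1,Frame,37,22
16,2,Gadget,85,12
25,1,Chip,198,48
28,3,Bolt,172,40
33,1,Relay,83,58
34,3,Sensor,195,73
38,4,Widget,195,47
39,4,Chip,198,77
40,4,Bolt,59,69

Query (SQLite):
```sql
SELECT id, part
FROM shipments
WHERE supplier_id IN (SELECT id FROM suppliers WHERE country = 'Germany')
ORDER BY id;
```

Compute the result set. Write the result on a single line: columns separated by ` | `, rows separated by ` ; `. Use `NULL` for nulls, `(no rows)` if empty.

5 | Lens

Inner query: suppliers.id where country = 'Germany'.
Outer: keep shipments rows whose supplier_id is in that set.
Inner query → {5}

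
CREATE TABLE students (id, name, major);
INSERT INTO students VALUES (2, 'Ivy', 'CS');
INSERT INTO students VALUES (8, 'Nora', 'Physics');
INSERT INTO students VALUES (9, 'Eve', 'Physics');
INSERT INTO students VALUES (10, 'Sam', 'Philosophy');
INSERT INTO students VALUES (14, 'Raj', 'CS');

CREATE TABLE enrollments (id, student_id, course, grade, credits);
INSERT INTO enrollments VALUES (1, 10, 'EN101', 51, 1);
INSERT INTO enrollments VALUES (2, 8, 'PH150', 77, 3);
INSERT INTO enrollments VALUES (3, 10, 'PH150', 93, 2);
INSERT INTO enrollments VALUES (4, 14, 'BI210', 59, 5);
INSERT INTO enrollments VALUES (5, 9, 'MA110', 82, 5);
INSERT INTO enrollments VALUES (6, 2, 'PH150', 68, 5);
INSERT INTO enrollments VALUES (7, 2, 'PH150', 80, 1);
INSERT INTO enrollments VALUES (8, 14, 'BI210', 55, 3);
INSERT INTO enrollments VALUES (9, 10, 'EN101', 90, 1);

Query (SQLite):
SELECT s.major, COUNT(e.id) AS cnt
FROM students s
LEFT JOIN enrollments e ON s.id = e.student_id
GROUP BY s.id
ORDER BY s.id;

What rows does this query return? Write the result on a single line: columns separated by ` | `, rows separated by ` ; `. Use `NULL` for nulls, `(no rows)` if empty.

CS | 2 ; Physics | 1 ; Physics | 1 ; Philosophy | 3 ; CS | 2

LEFT JOIN keeps every students row; unmatched ones get NULL for enrollments columns.
Group by students.id and compute COUNT(e.id). COUNT(col) of an all-NULL group is 0.
  2: ids {6, 7} → COUNT(e.id)=2
  8: ids {2} → COUNT(e.id)=1
  9: ids {5} → COUNT(e.id)=1
  10: ids {1, 3, 9} → COUNT(e.id)=3
  14: ids {4, 8} → COUNT(e.id)=2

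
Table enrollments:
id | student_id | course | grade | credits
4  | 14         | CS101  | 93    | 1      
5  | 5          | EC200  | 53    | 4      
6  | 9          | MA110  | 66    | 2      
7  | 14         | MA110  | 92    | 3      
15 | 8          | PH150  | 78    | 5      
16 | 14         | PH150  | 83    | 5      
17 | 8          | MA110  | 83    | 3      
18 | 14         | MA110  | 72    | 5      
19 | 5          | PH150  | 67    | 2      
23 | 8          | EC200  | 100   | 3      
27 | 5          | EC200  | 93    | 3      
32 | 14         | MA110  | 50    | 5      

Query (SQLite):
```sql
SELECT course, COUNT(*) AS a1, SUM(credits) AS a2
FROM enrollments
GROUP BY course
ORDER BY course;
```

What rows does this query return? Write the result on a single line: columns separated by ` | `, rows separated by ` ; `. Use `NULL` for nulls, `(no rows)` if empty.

Group enrollments by course.
Per group compute: COUNT(*), SUM(credits).
  CS101: ids {4} → COUNT(*)=1, SUM(credits)=1
  EC200: ids {5, 23, 27} → COUNT(*)=3, SUM(credits)=10
  MA110: ids {6, 7, 17, 18, 32} → COUNT(*)=5, SUM(credits)=18
  PH150: ids {15, 16, 19} → COUNT(*)=3, SUM(credits)=12

CS101 | 1 | 1 ; EC200 | 3 | 10 ; MA110 | 5 | 18 ; PH150 | 3 | 12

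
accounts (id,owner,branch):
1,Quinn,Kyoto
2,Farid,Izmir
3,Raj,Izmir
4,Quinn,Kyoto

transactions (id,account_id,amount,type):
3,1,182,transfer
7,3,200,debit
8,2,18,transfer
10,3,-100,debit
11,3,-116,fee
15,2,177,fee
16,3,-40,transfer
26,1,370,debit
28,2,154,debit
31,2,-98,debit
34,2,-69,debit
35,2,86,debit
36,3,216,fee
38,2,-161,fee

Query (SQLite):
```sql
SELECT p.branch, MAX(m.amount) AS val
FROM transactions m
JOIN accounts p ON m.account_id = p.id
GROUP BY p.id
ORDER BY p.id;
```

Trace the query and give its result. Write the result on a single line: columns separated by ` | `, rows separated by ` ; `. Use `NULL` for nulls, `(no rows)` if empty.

Kyoto | 370 ; Izmir | 177 ; Izmir | 216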